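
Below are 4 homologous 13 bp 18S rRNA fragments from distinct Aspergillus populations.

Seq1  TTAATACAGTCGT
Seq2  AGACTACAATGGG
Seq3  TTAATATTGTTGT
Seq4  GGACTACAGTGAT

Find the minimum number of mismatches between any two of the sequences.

Pairwise Hamming distances:
  Seq1 vs Seq2: 6
  Seq1 vs Seq3: 3
  Seq1 vs Seq4: 5
  Seq2 vs Seq3: 8
  Seq2 vs Seq4: 4
  Seq3 vs Seq4: 7
The smallest is 3, between Seq1 and Seq3.

3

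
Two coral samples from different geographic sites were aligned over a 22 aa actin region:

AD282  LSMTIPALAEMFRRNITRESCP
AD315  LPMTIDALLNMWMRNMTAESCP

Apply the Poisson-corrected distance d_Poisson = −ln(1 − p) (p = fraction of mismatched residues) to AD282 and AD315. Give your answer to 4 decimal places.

Mismatches occur at site 2 (S↔P), site 6 (P↔D), site 9 (A↔L), site 10 (E↔N), site 12 (F↔W), site 13 (R↔M), site 16 (I↔M), site 18 (R↔A).
p = 8/22 = 0.363636.
d = −ln(1 − 0.363636) = −ln(0.636364) = 0.4520.

0.4520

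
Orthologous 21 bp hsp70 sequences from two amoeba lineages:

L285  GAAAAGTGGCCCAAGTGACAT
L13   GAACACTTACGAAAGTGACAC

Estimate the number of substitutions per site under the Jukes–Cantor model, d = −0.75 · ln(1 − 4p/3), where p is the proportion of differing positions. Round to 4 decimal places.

0.4408

Differing sites — 4:A/C; 6:G/C; 8:G/T; 9:G/A; 11:C/G; 12:C/A; 21:T/C.
p = 7/21 = 0.333333.
d = −0.75 · ln(1 − (4/3)·0.333333) = −0.75 · ln(0.555556) = −0.75 · (-0.587786) = 0.4408.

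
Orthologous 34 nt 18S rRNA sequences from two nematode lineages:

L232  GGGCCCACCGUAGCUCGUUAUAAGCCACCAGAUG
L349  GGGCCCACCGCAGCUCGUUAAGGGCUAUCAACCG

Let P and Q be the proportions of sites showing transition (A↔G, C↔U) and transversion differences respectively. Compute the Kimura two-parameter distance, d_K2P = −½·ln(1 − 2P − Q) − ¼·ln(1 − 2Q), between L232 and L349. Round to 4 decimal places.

0.3493

The sequences differ at positions 11 (U/C, transition), 21 (U/A, transversion), 22 (A/G, transition), 23 (A/G, transition), 26 (C/U, transition), 28 (C/U, transition), 31 (G/A, transition), 32 (A/C, transversion), 33 (U/C, transition).
Of the 9 differences, 7 transitions and 2 transversions over 34 sites: P = 7/34 = 0.205882, Q = 2/34 = 0.058824.
d = −0.5·ln(0.529412) − 0.25·ln(0.882352) = −0.5·(-0.635988) − 0.25·(-0.125164) = 0.3493.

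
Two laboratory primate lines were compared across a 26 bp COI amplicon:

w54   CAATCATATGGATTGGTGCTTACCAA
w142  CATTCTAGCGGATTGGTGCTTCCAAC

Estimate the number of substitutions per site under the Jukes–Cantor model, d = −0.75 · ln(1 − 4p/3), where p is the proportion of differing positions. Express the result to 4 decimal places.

0.3961

The sequences differ at positions 3 (A/T), 6 (A/T), 7 (T/A), 8 (A/G), 9 (T/C), 22 (A/C), 24 (C/A), 26 (A/C).
p = 8/26 = 0.307692.
d = −0.75 · ln(1 − (4/3)·0.307692) = −0.75 · ln(0.589744) = −0.75 · (-0.528067) = 0.3961.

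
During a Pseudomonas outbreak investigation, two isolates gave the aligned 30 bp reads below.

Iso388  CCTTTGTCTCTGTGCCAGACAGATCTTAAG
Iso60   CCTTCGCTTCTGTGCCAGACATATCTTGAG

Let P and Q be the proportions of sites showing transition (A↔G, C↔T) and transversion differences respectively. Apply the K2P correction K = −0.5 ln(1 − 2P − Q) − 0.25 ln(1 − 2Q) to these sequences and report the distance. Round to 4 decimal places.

0.1956

Differing sites — 5:T/C (Ti); 7:T/C (Ti); 8:C/T (Ti); 22:G/T (Tv); 28:A/G (Ti).
Of the 5 differences, 4 transitions and 1 transversion over 30 sites: P = 4/30 = 0.133333, Q = 1/30 = 0.033333.
d = −0.5·ln(0.700001) − 0.25·ln(0.933334) = −0.5·(-0.356674) − 0.25·(-0.068992) = 0.1956.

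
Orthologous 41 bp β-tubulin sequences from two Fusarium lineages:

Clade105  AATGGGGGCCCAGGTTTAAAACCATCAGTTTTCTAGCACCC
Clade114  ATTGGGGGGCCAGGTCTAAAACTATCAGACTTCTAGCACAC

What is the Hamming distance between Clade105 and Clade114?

7

Mismatches occur at site 2 (A↔T), site 9 (C↔G), site 16 (T↔C), site 23 (C↔T), site 29 (T↔A), site 30 (T↔C), site 40 (C↔A).
That gives 7 mismatches out of 41 aligned sites, so the Hamming distance is 7.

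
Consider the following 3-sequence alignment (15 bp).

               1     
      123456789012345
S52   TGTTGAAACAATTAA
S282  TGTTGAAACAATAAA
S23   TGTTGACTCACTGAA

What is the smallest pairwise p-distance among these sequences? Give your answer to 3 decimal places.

0.067

Pairwise Hamming distances:
  S52 vs S282: 1
  S52 vs S23: 4
  S282 vs S23: 4
The smallest is 1 mismatch, between S52 and S282; p = 1/15 = 0.067.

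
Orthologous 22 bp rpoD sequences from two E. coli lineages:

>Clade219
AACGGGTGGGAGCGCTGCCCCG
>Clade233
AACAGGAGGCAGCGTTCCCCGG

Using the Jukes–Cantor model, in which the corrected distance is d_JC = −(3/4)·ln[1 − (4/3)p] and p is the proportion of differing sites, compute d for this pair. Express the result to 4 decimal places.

0.3390

The sequences differ at positions 4 (G/A), 7 (T/A), 10 (G/C), 15 (C/T), 17 (G/C), 21 (C/G).
p = 6/22 = 0.272727.
d = −0.75 · ln(1 − (4/3)·0.272727) = −0.75 · ln(0.636364) = −0.75 · (-0.451985) = 0.3390.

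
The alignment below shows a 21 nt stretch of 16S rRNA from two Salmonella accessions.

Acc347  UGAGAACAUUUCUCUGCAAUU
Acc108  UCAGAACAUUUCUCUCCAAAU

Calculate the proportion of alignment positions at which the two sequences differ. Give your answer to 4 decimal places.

The sequences differ at positions 2 (G/C), 16 (G/C), 20 (U/A).
There are 3 differences over 21 sites, so p = 3/21 = 0.1429.

0.1429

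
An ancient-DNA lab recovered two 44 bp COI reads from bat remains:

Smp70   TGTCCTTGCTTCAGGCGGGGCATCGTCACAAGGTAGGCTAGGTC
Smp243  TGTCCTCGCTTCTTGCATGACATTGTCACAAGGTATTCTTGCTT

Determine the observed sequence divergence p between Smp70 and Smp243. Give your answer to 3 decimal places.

0.273

The sequences differ at positions 7 (T/C), 13 (A/T), 14 (G/T), 17 (G/A), 18 (G/T), 20 (G/A), 24 (C/T), 36 (G/T), 37 (G/T), 40 (A/T), 42 (G/C), 44 (C/T).
There are 12 differences over 44 sites, so p = 12/44 = 0.273.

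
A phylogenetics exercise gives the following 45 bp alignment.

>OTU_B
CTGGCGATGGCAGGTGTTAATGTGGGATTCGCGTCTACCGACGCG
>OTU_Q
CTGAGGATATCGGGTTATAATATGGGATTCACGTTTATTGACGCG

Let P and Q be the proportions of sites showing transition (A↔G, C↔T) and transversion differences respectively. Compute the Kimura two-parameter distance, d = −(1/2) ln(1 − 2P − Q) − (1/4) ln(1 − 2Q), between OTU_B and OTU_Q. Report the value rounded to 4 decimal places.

0.3428

Mismatches occur at site 4 (G→A, transition), site 5 (C→G, transversion), site 9 (G→A, transition), site 10 (G→T, transversion), site 12 (A→G, transition), site 16 (G→T, transversion), site 17 (T→A, transversion), site 22 (G→A, transition), site 31 (G→A, transition), site 35 (C→T, transition), site 38 (C→T, transition), site 39 (C→T, transition).
Of the 12 differences, 8 transitions and 4 transversions over 45 sites: P = 8/45 = 0.177778, Q = 4/45 = 0.088889.
d = −0.5·ln(0.555555) − 0.25·ln(0.822222) = −0.5·(-0.587788) − 0.25·(-0.195745) = 0.3428.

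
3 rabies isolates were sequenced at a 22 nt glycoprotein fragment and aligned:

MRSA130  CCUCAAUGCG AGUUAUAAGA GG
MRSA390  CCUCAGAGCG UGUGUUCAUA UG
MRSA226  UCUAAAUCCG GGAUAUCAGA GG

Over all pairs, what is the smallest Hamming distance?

Pairwise Hamming distances:
  MRSA130 vs MRSA390: 8
  MRSA130 vs MRSA226: 6
  MRSA390 vs MRSA226: 11
The smallest is 6, between MRSA130 and MRSA226.

6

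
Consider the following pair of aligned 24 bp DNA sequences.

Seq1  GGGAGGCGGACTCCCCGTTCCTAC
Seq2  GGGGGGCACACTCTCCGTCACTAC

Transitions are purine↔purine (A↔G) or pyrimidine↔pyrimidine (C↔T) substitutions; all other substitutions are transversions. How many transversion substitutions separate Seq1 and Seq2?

2

The sequences differ at positions 4 (A/G, transition), 8 (G/A, transition), 9 (G/C, transversion), 14 (C/T, transition), 19 (T/C, transition), 20 (C/A, transversion).
Of the 6 differences, 4 transitions and 2 transversions, so the answer is 2.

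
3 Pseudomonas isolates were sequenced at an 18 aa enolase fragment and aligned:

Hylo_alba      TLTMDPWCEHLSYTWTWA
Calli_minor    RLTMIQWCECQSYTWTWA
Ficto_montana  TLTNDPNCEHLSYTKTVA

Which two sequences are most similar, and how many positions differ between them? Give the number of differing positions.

Pairwise Hamming distances:
  Hylo_alba vs Calli_minor: 5
  Hylo_alba vs Ficto_montana: 4
  Calli_minor vs Ficto_montana: 9
The smallest is 4, between Hylo_alba and Ficto_montana.

4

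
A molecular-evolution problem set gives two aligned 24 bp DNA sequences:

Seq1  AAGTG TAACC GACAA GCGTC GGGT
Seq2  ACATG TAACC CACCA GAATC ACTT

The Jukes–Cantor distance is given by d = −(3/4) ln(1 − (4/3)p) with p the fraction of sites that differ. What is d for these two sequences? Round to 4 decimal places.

0.5199

Differing sites — 2:A/C; 3:G/A; 11:G/C; 14:A/C; 17:C/A; 18:G/A; 21:G/A; 22:G/C; 23:G/T.
p = 9/24 = 0.375000.
d = −0.75 · ln(1 − (4/3)·0.375000) = −0.75 · ln(0.500000) = −0.75 · (-0.693147) = 0.5199.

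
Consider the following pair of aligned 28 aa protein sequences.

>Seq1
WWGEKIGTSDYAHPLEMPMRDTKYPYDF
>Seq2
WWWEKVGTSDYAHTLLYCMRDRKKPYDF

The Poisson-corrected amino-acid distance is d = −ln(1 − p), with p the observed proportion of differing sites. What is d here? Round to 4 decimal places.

Mismatches occur at site 3 (G/W), site 6 (I/V), site 14 (P/T), site 16 (E/L), site 17 (M/Y), site 18 (P/C), site 22 (T/R), site 24 (Y/K).
p = 8/28 = 0.285714.
d = −ln(1 − 0.285714) = −ln(0.714286) = 0.3365.

0.3365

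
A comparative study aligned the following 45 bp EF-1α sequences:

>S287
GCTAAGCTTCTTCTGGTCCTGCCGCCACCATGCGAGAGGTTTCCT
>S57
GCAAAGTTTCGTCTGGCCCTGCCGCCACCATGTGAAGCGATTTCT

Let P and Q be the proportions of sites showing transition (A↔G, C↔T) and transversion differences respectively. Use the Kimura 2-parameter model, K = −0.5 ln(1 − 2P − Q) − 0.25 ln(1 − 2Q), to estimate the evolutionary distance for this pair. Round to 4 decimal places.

0.2686

Mismatches occur at site 3 (T↔A, transversion), site 7 (C↔T, transition), site 11 (T↔G, transversion), site 17 (T↔C, transition), site 33 (C↔T, transition), site 36 (G↔A, transition), site 37 (A↔G, transition), site 38 (G↔C, transversion), site 40 (T↔A, transversion), site 43 (C↔T, transition).
Of the 10 differences, 6 transitions and 4 transversions over 45 sites: P = 6/45 = 0.133333, Q = 4/45 = 0.088889.
d = −0.5·ln(0.644445) − 0.25·ln(0.822222) = −0.5·(-0.439366) − 0.25·(-0.195745) = 0.2686.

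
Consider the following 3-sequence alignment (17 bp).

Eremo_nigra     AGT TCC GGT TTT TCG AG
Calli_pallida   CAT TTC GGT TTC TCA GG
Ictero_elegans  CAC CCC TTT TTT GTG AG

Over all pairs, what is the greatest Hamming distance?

10

Pairwise Hamming distances:
  Eremo_nigra vs Calli_pallida: 6
  Eremo_nigra vs Ictero_elegans: 8
  Calli_pallida vs Ictero_elegans: 10
The largest is 10, between Calli_pallida and Ictero_elegans.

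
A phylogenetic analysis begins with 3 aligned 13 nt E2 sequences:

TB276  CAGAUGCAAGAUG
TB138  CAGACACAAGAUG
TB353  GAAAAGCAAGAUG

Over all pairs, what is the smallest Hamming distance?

Pairwise Hamming distances:
  TB276 vs TB138: 2
  TB276 vs TB353: 3
  TB138 vs TB353: 4
The smallest is 2, between TB276 and TB138.

2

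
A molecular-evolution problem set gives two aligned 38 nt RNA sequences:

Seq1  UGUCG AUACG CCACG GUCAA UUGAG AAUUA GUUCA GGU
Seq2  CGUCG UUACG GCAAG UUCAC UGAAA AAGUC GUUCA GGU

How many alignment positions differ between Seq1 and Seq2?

Mismatches occur at site 1 (U→C), site 6 (A→U), site 11 (C→G), site 14 (C→A), site 16 (G→U), site 20 (A→C), site 22 (U→G), site 23 (G→A), site 25 (G→A), site 28 (U→G), site 30 (A→C).
That gives 11 mismatches out of 38 aligned sites, so the Hamming distance is 11.

11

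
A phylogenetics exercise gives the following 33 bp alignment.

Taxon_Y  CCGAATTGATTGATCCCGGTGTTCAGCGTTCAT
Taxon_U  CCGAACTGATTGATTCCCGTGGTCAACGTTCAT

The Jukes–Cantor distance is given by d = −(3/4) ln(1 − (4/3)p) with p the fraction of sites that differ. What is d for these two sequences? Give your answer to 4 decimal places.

0.1693

The sequences differ at positions 6 (T/C), 15 (C/T), 18 (G/C), 22 (T/G), 26 (G/A).
p = 5/33 = 0.151515.
d = −0.75 · ln(1 − (4/3)·0.151515) = −0.75 · ln(0.797980) = −0.75 · (-0.225672) = 0.1693.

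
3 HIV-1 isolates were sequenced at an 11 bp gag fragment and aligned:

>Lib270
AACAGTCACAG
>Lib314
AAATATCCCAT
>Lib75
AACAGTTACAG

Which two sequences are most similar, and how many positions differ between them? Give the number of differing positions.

Pairwise Hamming distances:
  Lib270 vs Lib314: 5
  Lib270 vs Lib75: 1
  Lib314 vs Lib75: 6
The smallest is 1, between Lib270 and Lib75.

1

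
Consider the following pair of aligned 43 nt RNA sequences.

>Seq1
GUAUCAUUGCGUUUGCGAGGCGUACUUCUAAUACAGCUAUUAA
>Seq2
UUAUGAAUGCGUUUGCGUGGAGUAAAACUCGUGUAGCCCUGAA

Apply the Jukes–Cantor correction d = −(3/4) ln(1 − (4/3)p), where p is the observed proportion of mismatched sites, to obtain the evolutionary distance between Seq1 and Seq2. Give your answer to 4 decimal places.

0.4693

Differing sites — 1:G/U; 5:C/G; 7:U/A; 18:A/U; 21:C/A; 25:C/A; 26:U/A; 27:U/A; 30:A/C; 31:A/G; 33:A/G; 34:C/U; 38:U/C; 39:A/C; 41:U/G.
p = 15/43 = 0.348837.
d = −0.75 · ln(1 − (4/3)·0.348837) = −0.75 · ln(0.534884) = −0.75 · (-0.625705) = 0.4693.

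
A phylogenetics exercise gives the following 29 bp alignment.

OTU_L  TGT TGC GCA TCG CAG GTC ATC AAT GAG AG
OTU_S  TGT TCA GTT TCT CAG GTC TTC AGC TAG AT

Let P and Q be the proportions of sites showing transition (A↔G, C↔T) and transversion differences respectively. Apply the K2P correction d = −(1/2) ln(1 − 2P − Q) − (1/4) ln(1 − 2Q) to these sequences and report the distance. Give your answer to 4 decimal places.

The sequences differ at positions 5 (G/C, transversion), 6 (C/A, transversion), 8 (C/T, transition), 9 (A/T, transversion), 12 (G/T, transversion), 19 (A/T, transversion), 23 (A/G, transition), 24 (T/C, transition), 25 (G/T, transversion), 29 (G/T, transversion).
Of the 10 differences, 3 transitions and 7 transversions over 29 sites: P = 3/29 = 0.103448, Q = 7/29 = 0.241379.
d = −0.5·ln(0.551725) − 0.25·ln(0.517242) = −0.5·(-0.594706) − 0.25·(-0.659244) = 0.4622.

0.4622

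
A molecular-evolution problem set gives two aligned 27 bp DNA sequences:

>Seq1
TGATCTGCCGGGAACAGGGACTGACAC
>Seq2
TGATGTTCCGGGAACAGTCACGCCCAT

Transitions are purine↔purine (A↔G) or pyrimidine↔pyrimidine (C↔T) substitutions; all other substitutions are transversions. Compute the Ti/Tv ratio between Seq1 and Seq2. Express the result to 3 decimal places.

Differing sites — 5:C/G (Tv); 7:G/T (Tv); 18:G/T (Tv); 19:G/C (Tv); 22:T/G (Tv); 23:G/C (Tv); 24:A/C (Tv); 27:C/T (Ti).
Of the 8 differences, 1 transition and 7 transversions, so Ti/Tv = 1/7 = 0.143.

0.143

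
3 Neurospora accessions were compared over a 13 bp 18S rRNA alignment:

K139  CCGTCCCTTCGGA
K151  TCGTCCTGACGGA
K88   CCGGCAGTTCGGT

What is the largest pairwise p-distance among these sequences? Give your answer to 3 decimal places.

Pairwise Hamming distances:
  K139 vs K151: 4
  K139 vs K88: 4
  K151 vs K88: 7
The largest is 7 mismatches, between K151 and K88; p = 7/13 = 0.538.

0.538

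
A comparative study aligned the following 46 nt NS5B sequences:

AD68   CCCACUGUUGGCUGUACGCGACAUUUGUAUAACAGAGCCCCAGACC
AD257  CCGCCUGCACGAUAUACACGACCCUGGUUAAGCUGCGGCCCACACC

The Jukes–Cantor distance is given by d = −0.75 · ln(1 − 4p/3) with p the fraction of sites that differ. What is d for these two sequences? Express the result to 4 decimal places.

The sequences differ at positions 3 (C/G), 4 (A/C), 8 (U/C), 9 (U/A), 10 (G/C), 12 (C/A), 14 (G/A), 18 (G/A), 23 (A/C), 24 (U/C), 26 (U/G), 29 (A/U), 30 (U/A), 32 (A/G), 34 (A/U), 36 (A/C), 38 (C/G), 43 (G/C).
p = 18/46 = 0.391304.
d = −0.75 · ln(1 − (4/3)·0.391304) = −0.75 · ln(0.478261) = −0.75 · (-0.737599) = 0.5532.

0.5532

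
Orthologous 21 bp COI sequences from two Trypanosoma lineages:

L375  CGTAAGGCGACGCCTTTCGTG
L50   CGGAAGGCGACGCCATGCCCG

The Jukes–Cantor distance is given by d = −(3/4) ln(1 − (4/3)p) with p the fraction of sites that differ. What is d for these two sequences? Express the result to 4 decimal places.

0.2865

Differing sites — 3:T/G; 15:T/A; 17:T/G; 19:G/C; 20:T/C.
p = 5/21 = 0.238095.
d = −0.75 · ln(1 − (4/3)·0.238095) = −0.75 · ln(0.682540) = −0.75 · (-0.381934) = 0.2865.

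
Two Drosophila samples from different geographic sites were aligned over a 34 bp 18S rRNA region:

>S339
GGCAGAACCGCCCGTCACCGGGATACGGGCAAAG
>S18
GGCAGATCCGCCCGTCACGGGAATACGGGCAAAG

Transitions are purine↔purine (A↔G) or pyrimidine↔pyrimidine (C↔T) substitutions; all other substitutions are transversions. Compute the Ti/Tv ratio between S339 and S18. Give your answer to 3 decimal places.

Mismatches occur at site 7 (A/T, transversion), site 19 (C/G, transversion), site 22 (G/A, transition).
Of the 3 differences, 1 transition and 2 transversions, so Ti/Tv = 1/2 = 0.500.

0.500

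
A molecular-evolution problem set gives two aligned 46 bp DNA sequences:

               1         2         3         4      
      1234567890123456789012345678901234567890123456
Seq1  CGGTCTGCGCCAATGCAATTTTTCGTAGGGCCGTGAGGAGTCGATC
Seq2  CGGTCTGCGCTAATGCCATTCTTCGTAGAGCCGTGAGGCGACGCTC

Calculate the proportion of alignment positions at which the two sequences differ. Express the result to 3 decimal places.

0.152

The sequences differ at positions 11 (C/T), 17 (A/C), 21 (T/C), 29 (G/A), 39 (A/C), 41 (T/A), 44 (A/C).
There are 7 differences over 46 sites, so p = 7/46 = 0.152.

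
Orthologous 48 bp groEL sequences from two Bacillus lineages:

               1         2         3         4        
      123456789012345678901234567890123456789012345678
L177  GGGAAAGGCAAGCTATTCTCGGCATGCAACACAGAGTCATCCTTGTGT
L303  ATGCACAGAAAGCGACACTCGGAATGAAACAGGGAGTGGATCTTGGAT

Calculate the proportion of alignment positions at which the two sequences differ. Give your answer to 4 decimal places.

Differing sites — 1:G/A; 2:G/T; 4:A/C; 6:A/C; 7:G/A; 9:C/A; 14:T/G; 16:T/C; 17:T/A; 23:C/A; 27:C/A; 32:C/G; 33:A/G; 38:C/G; 39:A/G; 40:T/A; 41:C/T; 46:T/G; 47:G/A.
There are 19 differences over 48 sites, so p = 19/48 = 0.3958.

0.3958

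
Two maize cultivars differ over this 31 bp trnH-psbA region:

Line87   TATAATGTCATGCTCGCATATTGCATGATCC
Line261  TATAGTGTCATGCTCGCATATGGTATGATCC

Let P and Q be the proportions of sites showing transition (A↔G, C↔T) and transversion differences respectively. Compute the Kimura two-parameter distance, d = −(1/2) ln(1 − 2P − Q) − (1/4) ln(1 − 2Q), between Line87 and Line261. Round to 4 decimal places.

0.1046

The sequences differ at positions 5 (A/G, transition), 22 (T/G, transversion), 24 (C/T, transition).
Of the 3 differences, 2 transitions and 1 transversion over 31 sites: P = 2/31 = 0.064516, Q = 1/31 = 0.032258.
d = −0.5·ln(0.838710) − 0.25·ln(0.935484) = −0.5·(-0.175890) − 0.25·(-0.066691) = 0.1046.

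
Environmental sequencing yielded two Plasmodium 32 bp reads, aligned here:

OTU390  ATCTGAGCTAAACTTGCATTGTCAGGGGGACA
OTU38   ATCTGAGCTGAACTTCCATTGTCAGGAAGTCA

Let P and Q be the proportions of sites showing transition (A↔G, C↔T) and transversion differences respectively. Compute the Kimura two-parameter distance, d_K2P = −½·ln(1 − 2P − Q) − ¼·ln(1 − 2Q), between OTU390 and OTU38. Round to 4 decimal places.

0.1772

The sequences differ at positions 10 (A/G, transition), 16 (G/C, transversion), 27 (G/A, transition), 28 (G/A, transition), 30 (A/T, transversion).
Of the 5 differences, 3 transitions and 2 transversions over 32 sites: P = 3/32 = 0.093750, Q = 2/32 = 0.062500.
d = −0.5·ln(0.750000) − 0.25·ln(0.875000) = −0.5·(-0.287682) − 0.25·(-0.133531) = 0.1772.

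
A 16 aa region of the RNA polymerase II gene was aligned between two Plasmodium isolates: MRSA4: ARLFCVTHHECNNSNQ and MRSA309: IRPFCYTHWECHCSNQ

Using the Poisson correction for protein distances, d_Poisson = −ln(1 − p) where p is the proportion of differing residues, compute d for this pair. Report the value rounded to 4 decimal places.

0.4700

Differing sites — 1:A/I; 3:L/P; 6:V/Y; 9:H/W; 12:N/H; 13:N/C.
p = 6/16 = 0.375000.
d = −ln(1 − 0.375000) = −ln(0.625000) = 0.4700.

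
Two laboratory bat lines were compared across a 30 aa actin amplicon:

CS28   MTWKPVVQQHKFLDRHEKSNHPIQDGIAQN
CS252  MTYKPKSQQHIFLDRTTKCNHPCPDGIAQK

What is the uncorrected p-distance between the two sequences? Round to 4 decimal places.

0.3333

Differing sites — 3:W/Y; 6:V/K; 7:V/S; 11:K/I; 16:H/T; 17:E/T; 19:S/C; 23:I/C; 24:Q/P; 30:N/K.
There are 10 differences over 30 sites, so p = 10/30 = 0.3333.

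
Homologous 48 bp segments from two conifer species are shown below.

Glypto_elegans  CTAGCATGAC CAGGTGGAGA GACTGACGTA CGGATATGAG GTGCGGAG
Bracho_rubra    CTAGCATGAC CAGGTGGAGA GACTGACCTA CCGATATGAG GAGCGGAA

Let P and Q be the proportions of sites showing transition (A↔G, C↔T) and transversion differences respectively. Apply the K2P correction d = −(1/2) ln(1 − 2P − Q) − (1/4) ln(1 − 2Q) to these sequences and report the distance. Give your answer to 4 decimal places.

Differing sites — 28:G/C (Tv); 32:G/C (Tv); 42:T/A (Tv); 48:G/A (Ti).
Of the 4 differences, 1 transition and 3 transversions over 48 sites: P = 1/48 = 0.020833, Q = 3/48 = 0.062500.
d = −0.5·ln(0.895834) − 0.25·ln(0.875000) = −0.5·(-0.110000) − 0.25·(-0.133531) = 0.0884.

0.0884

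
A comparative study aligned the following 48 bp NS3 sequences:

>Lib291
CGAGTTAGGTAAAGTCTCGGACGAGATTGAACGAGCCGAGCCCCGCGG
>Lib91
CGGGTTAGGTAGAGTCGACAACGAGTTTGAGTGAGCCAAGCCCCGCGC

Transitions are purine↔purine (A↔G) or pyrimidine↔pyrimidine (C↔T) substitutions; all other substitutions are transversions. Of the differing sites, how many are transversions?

5

The sequences differ at positions 3 (A/G, transition), 12 (A/G, transition), 17 (T/G, transversion), 18 (C/A, transversion), 19 (G/C, transversion), 20 (G/A, transition), 26 (A/T, transversion), 31 (A/G, transition), 32 (C/T, transition), 38 (G/A, transition), 48 (G/C, transversion).
Of the 11 differences, 6 transitions and 5 transversions, so the answer is 5.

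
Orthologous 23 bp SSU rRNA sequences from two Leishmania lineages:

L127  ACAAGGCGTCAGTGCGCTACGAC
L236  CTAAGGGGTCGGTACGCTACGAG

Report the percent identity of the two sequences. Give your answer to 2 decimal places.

73.91%

Differing sites — 1:A/C; 2:C/T; 7:C/G; 11:A/G; 14:G/A; 23:C/G.
17 of the 23 sites match, so the percent identity is 17/23 × 100 = 73.91%.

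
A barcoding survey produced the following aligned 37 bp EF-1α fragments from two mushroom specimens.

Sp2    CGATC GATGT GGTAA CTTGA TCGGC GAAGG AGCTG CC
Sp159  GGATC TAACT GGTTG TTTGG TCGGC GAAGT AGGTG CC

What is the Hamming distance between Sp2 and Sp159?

Mismatches occur at site 1 (C→G), site 6 (G→T), site 8 (T→A), site 9 (G→C), site 14 (A→T), site 15 (A→G), site 16 (C→T), site 20 (A→G), site 30 (G→T), site 33 (C→G).
That gives 10 mismatches out of 37 aligned sites, so the Hamming distance is 10.

10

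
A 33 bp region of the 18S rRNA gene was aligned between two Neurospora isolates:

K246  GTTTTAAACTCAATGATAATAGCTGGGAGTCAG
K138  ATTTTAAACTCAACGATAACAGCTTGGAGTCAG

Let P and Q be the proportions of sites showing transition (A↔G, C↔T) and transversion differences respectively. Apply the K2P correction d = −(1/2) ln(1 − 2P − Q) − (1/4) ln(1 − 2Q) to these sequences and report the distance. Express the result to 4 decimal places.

Differing sites — 1:G/A (Ti); 14:T/C (Ti); 20:T/C (Ti); 25:G/T (Tv).
Of the 4 differences, 3 transitions and 1 transversion over 33 sites: P = 3/33 = 0.090909, Q = 1/33 = 0.030303.
d = −0.5·ln(0.787879) − 0.25·ln(0.939394) = −0.5·(-0.238411) − 0.25·(-0.062520) = 0.1348.

0.1348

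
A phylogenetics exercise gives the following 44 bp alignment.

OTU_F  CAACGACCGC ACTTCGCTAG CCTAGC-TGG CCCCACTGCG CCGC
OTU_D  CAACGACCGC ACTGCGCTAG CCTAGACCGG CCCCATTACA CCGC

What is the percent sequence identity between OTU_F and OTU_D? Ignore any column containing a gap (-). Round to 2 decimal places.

86.05%

Excluding the 1 gap column leaves 43 comparable sites.
The sequences differ at positions 14 (T/G), 26 (C/A), 28 (T/C), 36 (C/T), 38 (G/A), 40 (G/A).
37 of the 43 comparable sites match, so the percent identity is 37/43 × 100 = 86.05%.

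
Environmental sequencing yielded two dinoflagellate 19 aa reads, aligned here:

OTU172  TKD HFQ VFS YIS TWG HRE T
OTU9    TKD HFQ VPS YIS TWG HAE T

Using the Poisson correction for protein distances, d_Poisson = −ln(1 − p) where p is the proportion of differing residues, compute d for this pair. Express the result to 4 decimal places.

Differing sites — 8:F/P; 17:R/A.
p = 2/19 = 0.105263.
d = −ln(1 − 0.105263) = −ln(0.894737) = 0.1112.

0.1112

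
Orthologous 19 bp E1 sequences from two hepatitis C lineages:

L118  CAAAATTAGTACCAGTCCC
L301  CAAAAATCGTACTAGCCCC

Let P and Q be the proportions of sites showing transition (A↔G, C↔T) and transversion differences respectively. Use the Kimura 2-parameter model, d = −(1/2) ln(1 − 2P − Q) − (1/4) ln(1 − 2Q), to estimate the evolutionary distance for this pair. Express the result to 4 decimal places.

0.2488

Mismatches occur at site 6 (T↔A, transversion), site 8 (A↔C, transversion), site 13 (C↔T, transition), site 16 (T↔C, transition).
Of the 4 differences, 2 transitions and 2 transversions over 19 sites: P = 2/19 = 0.105263, Q = 2/19 = 0.105263.
d = −0.5·ln(0.684211) − 0.25·ln(0.789474) = −0.5·(-0.379489) − 0.25·(-0.236388) = 0.2488.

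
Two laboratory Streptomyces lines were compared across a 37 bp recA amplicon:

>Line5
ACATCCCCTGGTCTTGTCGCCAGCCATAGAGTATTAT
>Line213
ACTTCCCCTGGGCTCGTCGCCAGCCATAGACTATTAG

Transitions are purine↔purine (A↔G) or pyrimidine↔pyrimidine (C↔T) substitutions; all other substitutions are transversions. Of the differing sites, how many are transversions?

4

Differing sites — 3:A/T (Tv); 12:T/G (Tv); 15:T/C (Ti); 31:G/C (Tv); 37:T/G (Tv).
Of the 5 differences, 1 transition and 4 transversions, so the answer is 4.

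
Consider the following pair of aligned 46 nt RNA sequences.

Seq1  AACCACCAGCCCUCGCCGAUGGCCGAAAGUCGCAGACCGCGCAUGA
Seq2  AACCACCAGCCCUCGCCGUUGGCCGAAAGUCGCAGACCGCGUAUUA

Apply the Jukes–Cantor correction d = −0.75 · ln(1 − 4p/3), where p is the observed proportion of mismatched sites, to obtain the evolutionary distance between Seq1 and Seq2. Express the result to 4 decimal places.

The sequences differ at positions 19 (A/U), 42 (C/U), 45 (G/U).
p = 3/46 = 0.065217.
d = −0.75 · ln(1 − (4/3)·0.065217) = −0.75 · ln(0.913044) = −0.75 · (-0.090971) = 0.0682.

0.0682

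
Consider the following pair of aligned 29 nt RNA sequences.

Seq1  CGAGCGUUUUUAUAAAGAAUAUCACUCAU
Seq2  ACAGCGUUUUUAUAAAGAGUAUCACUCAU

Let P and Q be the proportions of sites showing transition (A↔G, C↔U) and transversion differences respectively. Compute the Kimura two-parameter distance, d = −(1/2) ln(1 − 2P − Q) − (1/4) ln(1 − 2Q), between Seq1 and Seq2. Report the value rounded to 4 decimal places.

Differing sites — 1:C/A (Tv); 2:G/C (Tv); 19:A/G (Ti).
Of the 3 differences, 1 transition and 2 transversions over 29 sites: P = 1/29 = 0.034483, Q = 2/29 = 0.068966.
d = −0.5·ln(0.862068) − 0.25·ln(0.862068) = −0.5·(-0.148421) − 0.25·(-0.148421) = 0.1113.

0.1113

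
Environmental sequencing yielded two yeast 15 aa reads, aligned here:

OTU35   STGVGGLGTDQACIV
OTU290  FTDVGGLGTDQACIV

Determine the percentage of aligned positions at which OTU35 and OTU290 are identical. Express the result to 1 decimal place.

86.7%

Differing sites — 1:S/F; 3:G/D.
13 of the 15 sites match, so the percent identity is 13/15 × 100 = 86.7%.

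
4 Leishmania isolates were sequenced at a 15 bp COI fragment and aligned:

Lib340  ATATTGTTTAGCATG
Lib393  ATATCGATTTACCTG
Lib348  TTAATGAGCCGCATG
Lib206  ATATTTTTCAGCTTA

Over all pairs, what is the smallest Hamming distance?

Pairwise Hamming distances:
  Lib340 vs Lib393: 5
  Lib340 vs Lib348: 6
  Lib340 vs Lib206: 4
  Lib393 vs Lib348: 8
  Lib393 vs Lib206: 8
  Lib348 vs Lib206: 8
The smallest is 4, between Lib340 and Lib206.

4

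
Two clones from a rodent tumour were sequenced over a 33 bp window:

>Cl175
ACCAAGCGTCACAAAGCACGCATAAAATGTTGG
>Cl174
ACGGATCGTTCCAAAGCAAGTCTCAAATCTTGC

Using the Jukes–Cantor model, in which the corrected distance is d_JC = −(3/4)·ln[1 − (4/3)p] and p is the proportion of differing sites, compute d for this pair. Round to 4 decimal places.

The sequences differ at positions 3 (C/G), 4 (A/G), 6 (G/T), 10 (C/T), 11 (A/C), 19 (C/A), 21 (C/T), 22 (A/C), 24 (A/C), 29 (G/C), 33 (G/C).
p = 11/33 = 0.333333.
d = −0.75 · ln(1 − (4/3)·0.333333) = −0.75 · ln(0.555556) = −0.75 · (-0.587786) = 0.4408.

0.4408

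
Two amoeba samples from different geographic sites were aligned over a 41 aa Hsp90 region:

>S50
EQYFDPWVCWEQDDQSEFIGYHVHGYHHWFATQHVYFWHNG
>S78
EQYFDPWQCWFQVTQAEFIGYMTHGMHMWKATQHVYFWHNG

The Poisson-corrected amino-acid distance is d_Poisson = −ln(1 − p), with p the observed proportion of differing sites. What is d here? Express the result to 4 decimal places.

0.2796

The sequences differ at positions 8 (V/Q), 11 (E/F), 13 (D/V), 14 (D/T), 16 (S/A), 22 (H/M), 23 (V/T), 26 (Y/M), 28 (H/M), 30 (F/K).
p = 10/41 = 0.243902.
d = −ln(1 − 0.243902) = −ln(0.756098) = 0.2796.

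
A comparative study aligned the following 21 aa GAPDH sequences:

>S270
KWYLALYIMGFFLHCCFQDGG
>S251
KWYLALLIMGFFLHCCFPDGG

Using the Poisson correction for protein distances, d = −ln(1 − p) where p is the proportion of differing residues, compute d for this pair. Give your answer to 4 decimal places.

Mismatches occur at site 7 (Y↔L), site 18 (Q↔P).
p = 2/21 = 0.095238.
d = −ln(1 − 0.095238) = −ln(0.904762) = 0.1001.

0.1001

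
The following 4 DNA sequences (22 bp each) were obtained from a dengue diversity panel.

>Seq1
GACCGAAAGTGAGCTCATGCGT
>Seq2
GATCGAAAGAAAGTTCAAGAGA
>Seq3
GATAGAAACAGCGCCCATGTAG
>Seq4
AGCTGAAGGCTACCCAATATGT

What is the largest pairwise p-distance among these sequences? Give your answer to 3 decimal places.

0.682

Pairwise Hamming distances:
  Seq1 vs Seq2: 7
  Seq1 vs Seq3: 9
  Seq1 vs Seq4: 11
  Seq2 vs Seq3: 10
  Seq2 vs Seq4: 15
  Seq3 vs Seq4: 14
The largest is 15 mismatches, between Seq2 and Seq4; p = 15/22 = 0.682.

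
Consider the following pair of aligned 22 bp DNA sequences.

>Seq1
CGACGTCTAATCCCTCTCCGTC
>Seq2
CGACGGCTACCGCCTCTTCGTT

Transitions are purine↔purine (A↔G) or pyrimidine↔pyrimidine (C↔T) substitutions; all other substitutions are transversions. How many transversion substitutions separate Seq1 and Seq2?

3

Differing sites — 6:T/G (Tv); 10:A/C (Tv); 11:T/C (Ti); 12:C/G (Tv); 18:C/T (Ti); 22:C/T (Ti).
Of the 6 differences, 3 transitions and 3 transversions, so the answer is 3.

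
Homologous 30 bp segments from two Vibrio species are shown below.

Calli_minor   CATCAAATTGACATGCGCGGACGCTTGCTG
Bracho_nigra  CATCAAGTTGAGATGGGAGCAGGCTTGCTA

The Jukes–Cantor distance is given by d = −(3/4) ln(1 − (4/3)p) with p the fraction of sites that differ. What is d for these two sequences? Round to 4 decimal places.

The sequences differ at positions 7 (A/G), 12 (C/G), 16 (C/G), 18 (C/A), 20 (G/C), 22 (C/G), 30 (G/A).
p = 7/30 = 0.233333.
d = −0.75 · ln(1 − (4/3)·0.233333) = −0.75 · ln(0.688889) = −0.75 · (-0.372675) = 0.2795.

0.2795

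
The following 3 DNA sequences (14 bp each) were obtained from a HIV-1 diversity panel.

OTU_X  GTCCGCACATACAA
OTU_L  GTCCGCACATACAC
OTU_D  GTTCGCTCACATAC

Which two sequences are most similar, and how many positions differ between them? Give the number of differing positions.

1

Pairwise Hamming distances:
  OTU_X vs OTU_L: 1
  OTU_X vs OTU_D: 5
  OTU_L vs OTU_D: 4
The smallest is 1, between OTU_X and OTU_L.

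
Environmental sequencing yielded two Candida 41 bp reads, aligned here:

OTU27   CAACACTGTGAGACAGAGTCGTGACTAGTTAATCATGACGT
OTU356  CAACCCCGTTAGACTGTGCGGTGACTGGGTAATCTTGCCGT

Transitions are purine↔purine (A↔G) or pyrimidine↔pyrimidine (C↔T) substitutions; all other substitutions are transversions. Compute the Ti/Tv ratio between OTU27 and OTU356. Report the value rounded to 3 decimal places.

0.375

The sequences differ at positions 5 (A/C, transversion), 7 (T/C, transition), 10 (G/T, transversion), 15 (A/T, transversion), 17 (A/T, transversion), 19 (T/C, transition), 20 (C/G, transversion), 27 (A/G, transition), 29 (T/G, transversion), 35 (A/T, transversion), 38 (A/C, transversion).
Of the 11 differences, 3 transitions and 8 transversions, so Ti/Tv = 3/8 = 0.375.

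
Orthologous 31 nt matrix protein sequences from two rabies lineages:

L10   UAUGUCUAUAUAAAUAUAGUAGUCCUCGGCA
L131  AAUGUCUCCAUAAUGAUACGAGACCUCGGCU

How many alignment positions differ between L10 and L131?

The sequences differ at positions 1 (U/A), 8 (A/C), 9 (U/C), 14 (A/U), 15 (U/G), 19 (G/C), 20 (U/G), 23 (U/A), 31 (A/U).
That gives 9 mismatches out of 31 aligned sites, so the Hamming distance is 9.

9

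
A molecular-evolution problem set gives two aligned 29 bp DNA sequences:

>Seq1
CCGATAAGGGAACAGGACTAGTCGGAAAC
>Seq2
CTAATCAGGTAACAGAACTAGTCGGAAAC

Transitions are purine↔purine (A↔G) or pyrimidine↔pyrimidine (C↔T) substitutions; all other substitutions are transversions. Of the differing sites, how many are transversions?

2

Mismatches occur at site 2 (C/T, transition), site 3 (G/A, transition), site 6 (A/C, transversion), site 10 (G/T, transversion), site 16 (G/A, transition).
Of the 5 differences, 3 transitions and 2 transversions, so the answer is 2.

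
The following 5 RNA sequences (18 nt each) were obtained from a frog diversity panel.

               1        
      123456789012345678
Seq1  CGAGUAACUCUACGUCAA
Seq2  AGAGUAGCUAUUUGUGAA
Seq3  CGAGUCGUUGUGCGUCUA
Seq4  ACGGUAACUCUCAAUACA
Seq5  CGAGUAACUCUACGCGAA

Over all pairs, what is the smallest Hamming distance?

2

Pairwise Hamming distances:
  Seq1 vs Seq2: 6
  Seq1 vs Seq3: 6
  Seq1 vs Seq4: 8
  Seq1 vs Seq5: 2
  Seq2 vs Seq3: 8
  Seq2 vs Seq4: 9
  Seq2 vs Seq5: 6
  Seq3 vs Seq4: 12
  Seq3 vs Seq5: 8
  Seq4 vs Seq5: 9
The smallest is 2, between Seq1 and Seq5.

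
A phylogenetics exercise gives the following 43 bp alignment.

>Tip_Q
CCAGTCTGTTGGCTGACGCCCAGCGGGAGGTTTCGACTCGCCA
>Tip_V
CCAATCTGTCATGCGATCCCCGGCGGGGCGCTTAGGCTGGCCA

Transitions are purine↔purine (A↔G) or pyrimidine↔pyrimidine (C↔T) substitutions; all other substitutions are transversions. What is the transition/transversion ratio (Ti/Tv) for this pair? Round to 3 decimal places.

1.500

Differing sites — 4:G/A (Ti); 10:T/C (Ti); 11:G/A (Ti); 12:G/T (Tv); 13:C/G (Tv); 14:T/C (Ti); 17:C/T (Ti); 18:G/C (Tv); 22:A/G (Ti); 28:A/G (Ti); 29:G/C (Tv); 31:T/C (Ti); 34:C/A (Tv); 36:A/G (Ti); 39:C/G (Tv).
Of the 15 differences, 9 transitions and 6 transversions, so Ti/Tv = 9/6 = 1.500.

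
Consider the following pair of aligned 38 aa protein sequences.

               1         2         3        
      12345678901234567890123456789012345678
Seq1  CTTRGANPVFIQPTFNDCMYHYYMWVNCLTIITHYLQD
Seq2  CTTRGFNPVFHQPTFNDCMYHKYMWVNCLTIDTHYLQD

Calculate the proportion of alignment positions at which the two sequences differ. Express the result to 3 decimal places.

Mismatches occur at site 6 (A↔F), site 11 (I↔H), site 22 (Y↔K), site 32 (I↔D).
There are 4 differences over 38 sites, so p = 4/38 = 0.105.

0.105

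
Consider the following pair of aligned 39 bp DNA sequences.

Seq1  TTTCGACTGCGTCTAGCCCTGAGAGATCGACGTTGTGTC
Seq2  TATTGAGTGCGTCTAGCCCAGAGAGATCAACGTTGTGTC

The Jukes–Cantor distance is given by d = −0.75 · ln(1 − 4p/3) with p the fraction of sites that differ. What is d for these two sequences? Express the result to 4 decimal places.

Differing sites — 2:T/A; 4:C/T; 7:C/G; 20:T/A; 29:G/A.
p = 5/39 = 0.128205.
d = −0.75 · ln(1 − (4/3)·0.128205) = −0.75 · ln(0.829060) = −0.75 · (-0.187463) = 0.1406.

0.1406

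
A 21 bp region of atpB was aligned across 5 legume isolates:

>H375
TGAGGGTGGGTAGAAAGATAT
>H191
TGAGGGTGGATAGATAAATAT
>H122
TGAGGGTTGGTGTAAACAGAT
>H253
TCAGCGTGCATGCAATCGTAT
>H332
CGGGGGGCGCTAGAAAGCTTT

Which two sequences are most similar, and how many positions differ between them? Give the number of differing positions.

3

Pairwise Hamming distances:
  H375 vs H191: 3
  H375 vs H122: 5
  H375 vs H253: 9
  H375 vs H332: 7
  H191 vs H122: 7
  H191 vs H253: 9
  H191 vs H332: 9
  H122 vs H253: 9
  H122 vs H332: 11
  H253 vs H332: 14
The smallest is 3, between H375 and H191.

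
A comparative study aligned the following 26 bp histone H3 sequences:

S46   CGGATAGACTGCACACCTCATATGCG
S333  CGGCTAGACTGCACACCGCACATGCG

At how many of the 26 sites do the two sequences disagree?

Differing sites — 4:A/C; 18:T/G; 21:T/C.
That gives 3 mismatches out of 26 aligned sites, so the Hamming distance is 3.

3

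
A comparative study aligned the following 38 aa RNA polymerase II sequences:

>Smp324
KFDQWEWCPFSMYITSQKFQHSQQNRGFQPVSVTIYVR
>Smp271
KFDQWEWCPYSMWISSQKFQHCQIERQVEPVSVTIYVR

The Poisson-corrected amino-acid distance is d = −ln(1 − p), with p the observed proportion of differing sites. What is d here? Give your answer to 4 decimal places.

Differing sites — 10:F/Y; 13:Y/W; 15:T/S; 22:S/C; 24:Q/I; 25:N/E; 27:G/Q; 28:F/V; 29:Q/E.
p = 9/38 = 0.236842.
d = −ln(1 − 0.236842) = −ln(0.763158) = 0.2703.

0.2703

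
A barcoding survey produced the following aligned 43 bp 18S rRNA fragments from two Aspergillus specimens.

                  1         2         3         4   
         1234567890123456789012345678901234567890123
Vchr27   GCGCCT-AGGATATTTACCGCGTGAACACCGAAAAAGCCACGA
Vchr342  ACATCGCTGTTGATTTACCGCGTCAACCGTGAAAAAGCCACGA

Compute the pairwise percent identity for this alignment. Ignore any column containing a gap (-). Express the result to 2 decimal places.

71.43%

Excluding the 1 gap column leaves 42 comparable sites.
Mismatches occur at site 1 (G/A), site 3 (G/A), site 4 (C/T), site 6 (T/G), site 8 (A/T), site 10 (G/T), site 11 (A/T), site 12 (T/G), site 24 (G/C), site 28 (A/C), site 29 (C/G), site 30 (C/T).
30 of the 42 comparable sites match, so the percent identity is 30/42 × 100 = 71.43%.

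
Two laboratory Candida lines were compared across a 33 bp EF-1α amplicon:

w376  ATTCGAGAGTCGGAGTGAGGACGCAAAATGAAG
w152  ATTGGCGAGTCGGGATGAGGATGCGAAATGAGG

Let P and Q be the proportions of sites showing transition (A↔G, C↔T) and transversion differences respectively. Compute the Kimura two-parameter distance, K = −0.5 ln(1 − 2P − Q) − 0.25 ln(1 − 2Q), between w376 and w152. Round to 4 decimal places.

0.2583

Differing sites — 4:C/G (Tv); 6:A/C (Tv); 14:A/G (Ti); 15:G/A (Ti); 22:C/T (Ti); 25:A/G (Ti); 32:A/G (Ti).
Of the 7 differences, 5 transitions and 2 transversions over 33 sites: P = 5/33 = 0.151515, Q = 2/33 = 0.060606.
d = −0.5·ln(0.636364) − 0.25·ln(0.878788) = −0.5·(-0.451985) − 0.25·(-0.129212) = 0.2583.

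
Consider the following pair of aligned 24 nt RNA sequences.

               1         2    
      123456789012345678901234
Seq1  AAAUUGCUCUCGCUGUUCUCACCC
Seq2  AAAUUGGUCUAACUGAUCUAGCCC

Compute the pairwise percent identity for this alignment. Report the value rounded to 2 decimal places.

Differing sites — 7:C/G; 11:C/A; 12:G/A; 16:U/A; 20:C/A; 21:A/G.
18 of the 24 sites match, so the percent identity is 18/24 × 100 = 75.00%.

75.00%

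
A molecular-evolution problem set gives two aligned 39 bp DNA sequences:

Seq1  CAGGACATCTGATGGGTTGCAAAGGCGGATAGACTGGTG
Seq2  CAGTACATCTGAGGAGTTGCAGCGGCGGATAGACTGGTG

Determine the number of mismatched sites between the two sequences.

Differing sites — 4:G/T; 13:T/G; 15:G/A; 22:A/G; 23:A/C.
That gives 5 mismatches out of 39 aligned sites, so the Hamming distance is 5.

5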